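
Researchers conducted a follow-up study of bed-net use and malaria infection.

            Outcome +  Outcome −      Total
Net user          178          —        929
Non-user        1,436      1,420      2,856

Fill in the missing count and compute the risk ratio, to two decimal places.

The missing cell is in the exposed row: 929 − 178 = 751.
So a = 178, b = 751, c = 1436, d = 1420.
RR = [a/(a+b)] / [c/(c+d)] = (178/929) / (1436/2856) = 0.19160/0.50280 = 0.38107

0.38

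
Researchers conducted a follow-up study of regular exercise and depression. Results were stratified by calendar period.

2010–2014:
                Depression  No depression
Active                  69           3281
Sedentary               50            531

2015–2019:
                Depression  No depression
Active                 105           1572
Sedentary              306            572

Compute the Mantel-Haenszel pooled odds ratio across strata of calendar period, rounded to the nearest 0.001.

OR_MH = Σ(aᵢdᵢ/nᵢ) / Σ(bᵢcᵢ/nᵢ), where nᵢ is the stratum total.
Stratum 1 (2010–2014): n = 3931; a·d/n = 69·531/3931 = 9.3205; b·c/n = 3281·50/3931 = 41.7324
Stratum 2 (2015–2019): n = 2555; a·d/n = 105·572/2555 = 23.5068; b·c/n = 1572·306/2555 = 188.2708
OR_MH = (9.3205 + 23.5068) / (41.7324 + 188.2708) = 32.8274 / 230.0032 = 0.14273

0.143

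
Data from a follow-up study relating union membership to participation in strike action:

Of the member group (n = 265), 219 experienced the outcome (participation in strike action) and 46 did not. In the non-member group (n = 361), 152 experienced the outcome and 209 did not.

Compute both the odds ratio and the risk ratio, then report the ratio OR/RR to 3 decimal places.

From the description: a = 219, b = 46, c = 152, d = 209.
OR = (219·209)/(46·152) = 45771/6992 = 6.54620
Risk in exposed = 219/265 = 0.82642; risk in unexposed = 152/361 = 0.42105; RR = 1.96274
OR/RR = 6.54620 / 1.96274 = 3.33524
The outcome is not rare, so the OR lies further from 1 than the RR.

3.335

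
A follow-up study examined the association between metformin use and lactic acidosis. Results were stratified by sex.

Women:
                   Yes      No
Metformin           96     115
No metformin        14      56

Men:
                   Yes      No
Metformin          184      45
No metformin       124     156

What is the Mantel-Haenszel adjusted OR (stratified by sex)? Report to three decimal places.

OR_MH = Σ(aᵢdᵢ/nᵢ) / Σ(bᵢcᵢ/nᵢ), where nᵢ is the stratum total.
Stratum 1 (Women): n = 281; a·d/n = 96·56/281 = 19.1317; b·c/n = 115·14/281 = 5.7295
Stratum 2 (Men): n = 509; a·d/n = 184·156/509 = 56.3929; b·c/n = 45·124/509 = 10.9627
OR_MH = (19.1317 + 56.3929) / (5.7295 + 10.9627) = 75.5246 / 16.6922 = 4.52454

4.525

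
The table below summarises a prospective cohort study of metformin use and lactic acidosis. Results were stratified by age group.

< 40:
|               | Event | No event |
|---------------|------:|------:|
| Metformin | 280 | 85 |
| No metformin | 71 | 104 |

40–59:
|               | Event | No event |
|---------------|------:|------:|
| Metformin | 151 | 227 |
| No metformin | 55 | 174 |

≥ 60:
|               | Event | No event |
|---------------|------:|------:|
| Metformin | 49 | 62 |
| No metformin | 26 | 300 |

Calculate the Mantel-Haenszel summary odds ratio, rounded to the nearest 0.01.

3.69

OR_MH = Σ(aᵢdᵢ/nᵢ) / Σ(bᵢcᵢ/nᵢ), where nᵢ is the stratum total.
Stratum 1 (< 40): n = 540; a·d/n = 280·104/540 = 53.9259; b·c/n = 85·71/540 = 11.1759
Stratum 2 (40–59): n = 607; a·d/n = 151·174/607 = 43.2850; b·c/n = 227·55/607 = 20.5684
Stratum 3 (≥ 60): n = 437; a·d/n = 49·300/437 = 33.6384; b·c/n = 62·26/437 = 3.6888
OR_MH = (53.9259 + 43.2850 + 33.6384) / (11.1759 + 20.5684 + 3.6888) = 130.8494 / 35.4331 = 3.69286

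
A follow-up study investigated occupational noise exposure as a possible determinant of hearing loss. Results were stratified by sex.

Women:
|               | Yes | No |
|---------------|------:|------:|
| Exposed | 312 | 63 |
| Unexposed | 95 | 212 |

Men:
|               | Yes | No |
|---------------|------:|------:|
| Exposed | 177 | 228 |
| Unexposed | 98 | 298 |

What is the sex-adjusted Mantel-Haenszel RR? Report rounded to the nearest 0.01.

RR_MH = Σ(aᵢ·n₀ᵢ/nᵢ) / Σ(cᵢ·n₁ᵢ/nᵢ), with n₁ᵢ = aᵢ+bᵢ (exposed), n₀ᵢ = cᵢ+dᵢ (unexposed), nᵢ = n₁ᵢ+n₀ᵢ.
Stratum 1 (Women): n₁ = 375, n₀ = 307, n = 682; a·n₀/n = 312·307/682 = 140.4457; c·n₁/n = 95·375/682 = 52.2361
Stratum 2 (Men): n₁ = 405, n₀ = 396, n = 801; a·n₀/n = 177·396/801 = 87.5056; c·n₁/n = 98·405/801 = 49.5506
RR_MH = (140.4457 + 87.5056) / (52.2361 + 49.5506) = 227.9514 / 101.7866 = 2.23950

2.24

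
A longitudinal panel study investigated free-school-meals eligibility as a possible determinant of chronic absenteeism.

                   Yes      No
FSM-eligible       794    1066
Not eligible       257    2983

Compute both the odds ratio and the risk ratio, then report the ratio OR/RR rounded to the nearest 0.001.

1.606

Cells: a = 794, b = 1066, c = 257, d = 2983.
OR = (794·2983)/(1066·257) = 2368502/273962 = 8.64537
Risk in exposed = 794/1860 = 0.42688; risk in unexposed = 257/3240 = 0.07932; RR = 5.38170
OR/RR = 8.64537 / 5.38170 = 1.60644
The outcome is not rare, so the OR lies further from 1 than the RR.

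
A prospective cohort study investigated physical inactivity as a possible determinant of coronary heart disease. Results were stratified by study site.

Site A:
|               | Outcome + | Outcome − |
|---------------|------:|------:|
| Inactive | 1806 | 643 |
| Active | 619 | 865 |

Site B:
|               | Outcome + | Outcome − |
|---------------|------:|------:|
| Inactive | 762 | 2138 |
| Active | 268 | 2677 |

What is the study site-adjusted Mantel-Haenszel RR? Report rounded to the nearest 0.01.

RR_MH = Σ(aᵢ·n₀ᵢ/nᵢ) / Σ(cᵢ·n₁ᵢ/nᵢ), with n₁ᵢ = aᵢ+bᵢ (exposed), n₀ᵢ = cᵢ+dᵢ (unexposed), nᵢ = n₁ᵢ+n₀ᵢ.
Stratum 1 (Site A): n₁ = 2449, n₀ = 1484, n = 3933; a·n₀/n = 1806·1484/3933 = 681.4401; c·n₁/n = 619·2449/3933 = 385.4389
Stratum 2 (Site B): n₁ = 2900, n₀ = 2945, n = 5845; a·n₀/n = 762·2945/5845 = 383.9333; c·n₁/n = 268·2900/5845 = 132.9683
RR_MH = (681.4401 + 383.9333) / (385.4389 + 132.9683) = 1065.3734 / 518.4072 = 2.05509

2.06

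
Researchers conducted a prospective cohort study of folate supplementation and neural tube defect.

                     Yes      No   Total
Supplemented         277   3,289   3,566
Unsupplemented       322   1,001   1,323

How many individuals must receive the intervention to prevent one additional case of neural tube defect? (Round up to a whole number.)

7

Risk in treated group = 277/3566 = 0.07768; risk in control = 322/1323 = 0.24339.
Absolute risk reduction = 0.24339 − 0.07768 = 0.16571
NNT = 1 / ARR = 1 / 0.16571 = 6.035 → round up → 7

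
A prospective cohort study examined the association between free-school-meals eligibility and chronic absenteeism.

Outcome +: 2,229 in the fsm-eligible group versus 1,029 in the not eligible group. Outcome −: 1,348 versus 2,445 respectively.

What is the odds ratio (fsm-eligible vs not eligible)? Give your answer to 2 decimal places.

3.93

From the description: a = 2229, b = 1348, c = 1029, d = 2445.
OR = (a·d)/(b·c) = (2229 × 2445) / (1348 × 1029) = 5449905 / 1387092 = 3.92901
The odds of chronic absenteeism are about 3.93 times as high in the fsm-eligible group.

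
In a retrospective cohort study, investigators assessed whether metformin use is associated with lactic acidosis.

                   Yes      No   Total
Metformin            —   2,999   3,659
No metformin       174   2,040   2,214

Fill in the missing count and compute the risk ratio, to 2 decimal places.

2.30

The missing cell is in the exposed row: 3659 − 2999 = 660.
So a = 660, b = 2999, c = 174, d = 2040.
RR = [a/(a+b)] / [c/(c+d)] = (660/3659) / (174/2214) = 0.18038/0.07859 = 2.29514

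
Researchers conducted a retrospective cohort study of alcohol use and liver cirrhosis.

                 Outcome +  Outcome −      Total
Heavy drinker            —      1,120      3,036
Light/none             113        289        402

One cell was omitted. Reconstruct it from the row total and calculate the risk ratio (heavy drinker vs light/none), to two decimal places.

2.25

The missing cell is in the exposed row: 3036 − 1120 = 1916.
So a = 1916, b = 1120, c = 113, d = 289.
RR = [a/(a+b)] / [c/(c+d)] = (1916/3036) / (113/402) = 0.63109/0.28109 = 2.24513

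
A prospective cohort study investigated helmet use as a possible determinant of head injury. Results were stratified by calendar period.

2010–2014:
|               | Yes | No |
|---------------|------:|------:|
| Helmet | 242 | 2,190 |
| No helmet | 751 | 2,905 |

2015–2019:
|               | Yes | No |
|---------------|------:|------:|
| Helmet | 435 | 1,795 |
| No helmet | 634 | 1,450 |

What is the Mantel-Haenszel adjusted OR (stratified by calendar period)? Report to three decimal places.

OR_MH = Σ(aᵢdᵢ/nᵢ) / Σ(bᵢcᵢ/nᵢ), where nᵢ is the stratum total.
Stratum 1 (2010–2014): n = 6088; a·d/n = 242·2905/6088 = 115.4747; b·c/n = 2190·751/6088 = 270.1528
Stratum 2 (2015–2019): n = 4314; a·d/n = 435·1450/4314 = 146.2100; b·c/n = 1795·634/4314 = 263.7993
OR_MH = (115.4747 + 146.2100) / (270.1528 + 263.7993) = 261.6847 / 533.9520 = 0.49009

0.490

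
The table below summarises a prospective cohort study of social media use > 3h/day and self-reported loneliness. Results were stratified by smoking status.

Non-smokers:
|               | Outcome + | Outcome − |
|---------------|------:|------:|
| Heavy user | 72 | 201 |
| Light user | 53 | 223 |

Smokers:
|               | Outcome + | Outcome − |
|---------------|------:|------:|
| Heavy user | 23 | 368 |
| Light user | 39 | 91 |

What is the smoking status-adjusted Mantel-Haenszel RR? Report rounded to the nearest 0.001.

RR_MH = Σ(aᵢ·n₀ᵢ/nᵢ) / Σ(cᵢ·n₁ᵢ/nᵢ), with n₁ᵢ = aᵢ+bᵢ (exposed), n₀ᵢ = cᵢ+dᵢ (unexposed), nᵢ = n₁ᵢ+n₀ᵢ.
Stratum 1 (Non-smokers): n₁ = 273, n₀ = 276, n = 549; a·n₀/n = 72·276/549 = 36.1967; c·n₁/n = 53·273/549 = 26.3552
Stratum 2 (Smokers): n₁ = 391, n₀ = 130, n = 521; a·n₀/n = 23·130/521 = 5.7390; c·n₁/n = 39·391/521 = 29.2687
RR_MH = (36.1967 + 5.7390) / (26.3552 + 29.2687) = 41.9357 / 55.6239 = 0.75391

0.754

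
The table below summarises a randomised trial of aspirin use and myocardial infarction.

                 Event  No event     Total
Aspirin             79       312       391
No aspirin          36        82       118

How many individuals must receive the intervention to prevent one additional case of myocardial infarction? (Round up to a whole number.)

Risk in treated group = 79/391 = 0.20205; risk in control = 36/118 = 0.30508.
Absolute risk reduction = 0.30508 − 0.20205 = 0.10304
NNT = 1 / ARR = 1 / 0.10304 = 9.705 → round up → 10

10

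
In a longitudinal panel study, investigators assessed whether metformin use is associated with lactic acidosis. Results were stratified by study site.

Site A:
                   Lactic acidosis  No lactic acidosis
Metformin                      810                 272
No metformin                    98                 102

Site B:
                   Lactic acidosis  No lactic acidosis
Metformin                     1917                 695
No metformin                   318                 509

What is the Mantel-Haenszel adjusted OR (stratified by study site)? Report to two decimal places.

4.09

OR_MH = Σ(aᵢdᵢ/nᵢ) / Σ(bᵢcᵢ/nᵢ), where nᵢ is the stratum total.
Stratum 1 (Site A): n = 1282; a·d/n = 810·102/1282 = 64.4462; b·c/n = 272·98/1282 = 20.7925
Stratum 2 (Site B): n = 3439; a·d/n = 1917·509/3439 = 283.7316; b·c/n = 695·318/3439 = 64.2658
OR_MH = (64.4462 + 283.7316) / (20.7925 + 64.2658) = 348.1778 / 85.0583 = 4.09340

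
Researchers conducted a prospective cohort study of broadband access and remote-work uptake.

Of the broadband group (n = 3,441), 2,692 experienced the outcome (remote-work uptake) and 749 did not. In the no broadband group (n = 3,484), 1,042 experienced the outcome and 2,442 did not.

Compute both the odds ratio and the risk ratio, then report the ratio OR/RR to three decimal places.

From the description: a = 2692, b = 749, c = 1042, d = 2442.
OR = (2692·2442)/(749·1042) = 6573864/780458 = 8.42308
Risk in exposed = 2692/3441 = 0.78233; risk in unexposed = 1042/3484 = 0.29908; RR = 2.61578
OR/RR = 8.42308 / 2.61578 = 3.22011
The outcome is not rare, so the OR lies further from 1 than the RR.

3.220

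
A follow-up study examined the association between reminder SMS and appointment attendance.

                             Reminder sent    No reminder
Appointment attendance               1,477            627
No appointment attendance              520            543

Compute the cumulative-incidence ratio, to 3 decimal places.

1.380

Reading the table with exposure as columns: a = 1477 (Reminder sent, case), b = 520 (Reminder sent, non-case), c = 627 (No reminder, case), d = 543.
Risk in exposed = 1477/1997 = 0.73961; risk in unexposed = 627/1170 = 0.53590.
RR = 0.73961 / 0.53590 = 1.38013
The risk among the exposed is 1.38 times that among the unexposed.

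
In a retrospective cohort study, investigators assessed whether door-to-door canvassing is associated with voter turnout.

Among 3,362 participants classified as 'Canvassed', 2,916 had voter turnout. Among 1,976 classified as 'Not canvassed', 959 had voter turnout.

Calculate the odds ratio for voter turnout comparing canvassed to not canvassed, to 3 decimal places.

6.934

From the description: a = 2916, b = 446, c = 959, d = 1017.
OR = (a·d)/(b·c) = (2916 × 1017) / (446 × 959) = 2965572 / 427714 = 6.93354
The odds of voter turnout are about 6.93 times as high in the canvassed group.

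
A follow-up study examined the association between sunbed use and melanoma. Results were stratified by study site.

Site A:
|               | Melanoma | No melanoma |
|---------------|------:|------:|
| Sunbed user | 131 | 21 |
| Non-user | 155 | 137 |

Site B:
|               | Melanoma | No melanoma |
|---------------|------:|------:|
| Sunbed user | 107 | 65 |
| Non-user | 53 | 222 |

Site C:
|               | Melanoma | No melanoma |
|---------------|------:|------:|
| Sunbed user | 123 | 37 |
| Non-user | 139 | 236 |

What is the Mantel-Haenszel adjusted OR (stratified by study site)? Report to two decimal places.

6.00

OR_MH = Σ(aᵢdᵢ/nᵢ) / Σ(bᵢcᵢ/nᵢ), where nᵢ is the stratum total.
Stratum 1 (Site A): n = 444; a·d/n = 131·137/444 = 40.4212; b·c/n = 21·155/444 = 7.3311
Stratum 2 (Site B): n = 447; a·d/n = 107·222/447 = 53.1409; b·c/n = 65·53/447 = 7.7069
Stratum 3 (Site C): n = 535; a·d/n = 123·236/535 = 54.2579; b·c/n = 37·139/535 = 9.6131
OR_MH = (40.4212 + 53.1409 + 54.2579) / (7.3311 + 7.7069 + 9.6131) = 147.8201 / 24.6511 = 5.99649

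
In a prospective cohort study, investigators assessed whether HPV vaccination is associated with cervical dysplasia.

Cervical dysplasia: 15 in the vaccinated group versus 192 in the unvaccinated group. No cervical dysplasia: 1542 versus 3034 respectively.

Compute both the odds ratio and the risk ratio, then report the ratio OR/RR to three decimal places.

0.950

From the description: a = 15, b = 1542, c = 192, d = 3034.
OR = (15·3034)/(1542·192) = 45510/296064 = 0.15372
Risk in exposed = 15/1557 = 0.00963; risk in unexposed = 192/3226 = 0.05952; RR = 0.16187
OR/RR = 0.15372 / 0.16187 = 0.94963
The outcome is rare in both groups, so OR ≈ RR (ratio near 1).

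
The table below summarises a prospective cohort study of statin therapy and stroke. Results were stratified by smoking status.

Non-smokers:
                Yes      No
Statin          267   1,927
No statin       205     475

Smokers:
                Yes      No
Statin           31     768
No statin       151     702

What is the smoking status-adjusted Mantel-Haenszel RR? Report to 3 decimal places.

RR_MH = Σ(aᵢ·n₀ᵢ/nᵢ) / Σ(cᵢ·n₁ᵢ/nᵢ), with n₁ᵢ = aᵢ+bᵢ (exposed), n₀ᵢ = cᵢ+dᵢ (unexposed), nᵢ = n₁ᵢ+n₀ᵢ.
Stratum 1 (Non-smokers): n₁ = 2194, n₀ = 680, n = 2874; a·n₀/n = 267·680/2874 = 63.1733; c·n₁/n = 205·2194/2874 = 156.4962
Stratum 2 (Smokers): n₁ = 799, n₀ = 853, n = 1652; a·n₀/n = 31·853/1652 = 16.0067; c·n₁/n = 151·799/1652 = 73.0321
RR_MH = (63.1733 + 16.0067) / (156.4962 + 73.0321) = 79.1799 / 229.5283 = 0.34497

0.345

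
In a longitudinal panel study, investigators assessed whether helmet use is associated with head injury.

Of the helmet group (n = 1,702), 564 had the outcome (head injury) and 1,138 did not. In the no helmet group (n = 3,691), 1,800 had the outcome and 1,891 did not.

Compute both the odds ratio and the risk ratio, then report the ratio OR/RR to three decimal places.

0.766

From the description: a = 564, b = 1138, c = 1800, d = 1891.
OR = (564·1891)/(1138·1800) = 1066524/2048400 = 0.52066
Risk in exposed = 564/1702 = 0.33137; risk in unexposed = 1800/3691 = 0.48767; RR = 0.67950
OR/RR = 0.52066 / 0.67950 = 0.76624
The outcome is not rare, so the OR lies further from 1 than the RR.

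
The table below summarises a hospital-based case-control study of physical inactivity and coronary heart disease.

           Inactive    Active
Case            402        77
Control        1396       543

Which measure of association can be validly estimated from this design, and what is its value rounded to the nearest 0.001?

Reading the table with exposure as columns: a = 402 (Inactive, case), b = 1396 (Inactive, non-case), c = 77 (Active, case), d = 543.
This is a hospital-based case-control study: participants were sampled on outcome status, so risks in the source population cannot be estimated directly — relative risk is not valid here. The odds ratio is the appropriate measure.
OR = (a·d)/(b·c) = (402 × 543) / (1396 × 77) = 218286 / 107492 = 2.03072

2.031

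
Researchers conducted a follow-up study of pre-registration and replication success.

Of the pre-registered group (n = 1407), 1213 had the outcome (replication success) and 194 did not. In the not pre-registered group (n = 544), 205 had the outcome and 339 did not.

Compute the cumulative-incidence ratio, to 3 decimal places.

From the description: a = 1213, b = 194, c = 205, d = 339.
Risk in exposed = 1213/1407 = 0.86212; risk in unexposed = 205/544 = 0.37684.
RR = 0.86212 / 0.37684 = 2.28777
The risk among the exposed is 2.29 times that among the unexposed.

2.288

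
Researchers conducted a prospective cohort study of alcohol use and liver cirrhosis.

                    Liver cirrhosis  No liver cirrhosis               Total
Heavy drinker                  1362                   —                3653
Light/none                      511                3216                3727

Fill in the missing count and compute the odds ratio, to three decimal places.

3.742

The missing cell is in the exposed row: 3653 − 1362 = 2291.
So a = 1362, b = 2291, c = 511, d = 3216.
OR = (a·d)/(b·c) = (1362 × 3216) / (2291 × 511) = 4380192 / 1170701 = 3.74151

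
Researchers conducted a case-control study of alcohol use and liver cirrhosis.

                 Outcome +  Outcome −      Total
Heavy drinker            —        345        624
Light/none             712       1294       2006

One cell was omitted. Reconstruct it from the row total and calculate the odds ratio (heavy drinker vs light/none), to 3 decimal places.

The missing cell is in the exposed row: 624 − 345 = 279.
So a = 279, b = 345, c = 712, d = 1294.
OR = (a·d)/(b·c) = (279 × 1294) / (345 × 712) = 361026 / 245640 = 1.46974

1.470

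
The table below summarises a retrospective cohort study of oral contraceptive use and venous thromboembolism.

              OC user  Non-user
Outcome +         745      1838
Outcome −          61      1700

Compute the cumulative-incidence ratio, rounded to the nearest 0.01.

1.78

Reading the table with exposure as columns: a = 745 (OC user, case), b = 61 (OC user, non-case), c = 1838 (Non-user, case), d = 1700.
Risk in exposed = 745/806 = 0.92432; risk in unexposed = 1838/3538 = 0.51950.
RR = 0.92432 / 0.51950 = 1.77924
The risk among the exposed is 1.78 times that among the unexposed.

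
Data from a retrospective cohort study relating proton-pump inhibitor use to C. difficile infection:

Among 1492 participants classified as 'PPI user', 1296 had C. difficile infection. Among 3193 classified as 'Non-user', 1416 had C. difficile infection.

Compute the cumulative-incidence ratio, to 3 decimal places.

1.959

From the description: a = 1296, b = 196, c = 1416, d = 1777.
Risk in exposed = 1296/1492 = 0.86863; risk in unexposed = 1416/3193 = 0.44347.
RR = 0.86863 / 0.44347 = 1.95872
The risk among the exposed is 1.96 times that among the unexposed.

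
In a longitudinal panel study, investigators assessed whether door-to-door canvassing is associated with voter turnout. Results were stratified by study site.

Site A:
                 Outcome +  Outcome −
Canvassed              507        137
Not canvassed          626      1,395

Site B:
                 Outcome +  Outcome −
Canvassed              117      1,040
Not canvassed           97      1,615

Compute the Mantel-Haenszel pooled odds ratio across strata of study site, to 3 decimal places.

OR_MH = Σ(aᵢdᵢ/nᵢ) / Σ(bᵢcᵢ/nᵢ), where nᵢ is the stratum total.
Stratum 1 (Site A): n = 2665; a·d/n = 507·1395/2665 = 265.3902; b·c/n = 137·626/2665 = 32.1809
Stratum 2 (Site B): n = 2869; a·d/n = 117·1615/2869 = 65.8609; b·c/n = 1040·97/2869 = 35.1621
OR_MH = (265.3902 + 65.8609) / (32.1809 + 35.1621) = 331.2512 / 67.3429 = 4.91887

4.919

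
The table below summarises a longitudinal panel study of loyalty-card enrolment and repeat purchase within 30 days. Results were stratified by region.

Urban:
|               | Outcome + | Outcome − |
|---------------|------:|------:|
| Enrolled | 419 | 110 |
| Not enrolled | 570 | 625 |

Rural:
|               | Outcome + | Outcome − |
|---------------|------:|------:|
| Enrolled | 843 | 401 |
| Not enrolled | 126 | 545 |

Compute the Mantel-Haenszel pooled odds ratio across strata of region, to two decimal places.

6.24

OR_MH = Σ(aᵢdᵢ/nᵢ) / Σ(bᵢcᵢ/nᵢ), where nᵢ is the stratum total.
Stratum 1 (Urban): n = 1724; a·d/n = 419·625/1724 = 151.8997; b·c/n = 110·570/1724 = 36.3689
Stratum 2 (Rural): n = 1915; a·d/n = 843·545/1915 = 239.9138; b·c/n = 401·126/1915 = 26.3843
OR_MH = (151.8997 + 239.9138) / (36.3689 + 26.3843) = 391.8135 / 62.7532 = 6.24372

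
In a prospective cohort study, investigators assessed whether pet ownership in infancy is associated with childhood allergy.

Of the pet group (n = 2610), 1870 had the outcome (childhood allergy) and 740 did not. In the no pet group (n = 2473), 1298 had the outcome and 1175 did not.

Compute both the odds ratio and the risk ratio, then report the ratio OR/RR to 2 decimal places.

1.68

From the description: a = 1870, b = 740, c = 1298, d = 1175.
OR = (1870·1175)/(740·1298) = 2197250/960520 = 2.28756
Risk in exposed = 1870/2610 = 0.71648; risk in unexposed = 1298/2473 = 0.52487; RR = 1.36506
OR/RR = 2.28756 / 1.36506 = 1.67580
The outcome is not rare, so the OR lies further from 1 than the RR.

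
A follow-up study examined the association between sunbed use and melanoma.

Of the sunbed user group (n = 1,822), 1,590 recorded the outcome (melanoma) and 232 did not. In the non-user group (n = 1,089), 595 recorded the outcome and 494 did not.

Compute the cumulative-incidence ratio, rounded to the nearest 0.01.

From the description: a = 1590, b = 232, c = 595, d = 494.
Risk in exposed = 1590/1822 = 0.87267; risk in unexposed = 595/1089 = 0.54637.
RR = 0.87267 / 0.54637 = 1.59720
The risk among the exposed is 1.60 times that among the unexposed.

1.60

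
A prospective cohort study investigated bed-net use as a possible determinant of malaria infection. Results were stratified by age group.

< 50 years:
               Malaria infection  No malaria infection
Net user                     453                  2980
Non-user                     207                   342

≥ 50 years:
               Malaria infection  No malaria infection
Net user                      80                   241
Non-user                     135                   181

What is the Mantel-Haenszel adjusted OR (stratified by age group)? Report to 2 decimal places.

OR_MH = Σ(aᵢdᵢ/nᵢ) / Σ(bᵢcᵢ/nᵢ), where nᵢ is the stratum total.
Stratum 1 (< 50 years): n = 3982; a·d/n = 453·342/3982 = 38.9066; b·c/n = 2980·207/3982 = 154.9121
Stratum 2 (≥ 50 years): n = 637; a·d/n = 80·181/637 = 22.7316; b·c/n = 241·135/637 = 51.0754
OR_MH = (38.9066 + 22.7316) / (154.9121 + 51.0754) = 61.6381 / 205.9875 = 0.29923

0.30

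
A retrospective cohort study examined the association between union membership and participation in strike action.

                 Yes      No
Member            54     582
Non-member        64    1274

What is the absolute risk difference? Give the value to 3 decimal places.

Cells: a = 54, b = 582, c = 64, d = 1274.
Risk in exposed = 54/636 = 0.084906; risk in unexposed = 64/1338 = 0.047833.
Risk difference = 0.084906 − 0.047833 = 0.037073

0.037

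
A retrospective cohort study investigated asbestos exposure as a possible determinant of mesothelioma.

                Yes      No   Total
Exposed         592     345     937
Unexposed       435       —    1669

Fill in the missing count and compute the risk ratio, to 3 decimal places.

2.424

The missing cell is in the unexposed row: 1669 − 435 = 1234.
So a = 592, b = 345, c = 435, d = 1234.
RR = [a/(a+b)] / [c/(c+d)] = (592/937) / (435/1669) = 0.63180/0.26064 = 2.42409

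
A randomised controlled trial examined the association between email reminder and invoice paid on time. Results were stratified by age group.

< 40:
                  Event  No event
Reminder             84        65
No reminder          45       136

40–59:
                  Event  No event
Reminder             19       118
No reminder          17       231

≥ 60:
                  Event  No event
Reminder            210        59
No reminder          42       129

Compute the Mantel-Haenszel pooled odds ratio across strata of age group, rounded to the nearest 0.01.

OR_MH = Σ(aᵢdᵢ/nᵢ) / Σ(bᵢcᵢ/nᵢ), where nᵢ is the stratum total.
Stratum 1 (< 40): n = 330; a·d/n = 84·136/330 = 34.6182; b·c/n = 65·45/330 = 8.8636
Stratum 2 (40–59): n = 385; a·d/n = 19·231/385 = 11.4000; b·c/n = 118·17/385 = 5.2104
Stratum 3 (≥ 60): n = 440; a·d/n = 210·129/440 = 61.5682; b·c/n = 59·42/440 = 5.6318
OR_MH = (34.6182 + 11.4000 + 61.5682) / (8.8636 + 5.2104 + 5.6318) = 107.5864 / 19.7058 = 5.45962

5.46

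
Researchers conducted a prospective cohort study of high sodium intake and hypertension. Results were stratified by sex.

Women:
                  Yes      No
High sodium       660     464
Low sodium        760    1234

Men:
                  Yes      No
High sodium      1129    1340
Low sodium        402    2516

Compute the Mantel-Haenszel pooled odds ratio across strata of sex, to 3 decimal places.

3.700

OR_MH = Σ(aᵢdᵢ/nᵢ) / Σ(bᵢcᵢ/nᵢ), where nᵢ is the stratum total.
Stratum 1 (Women): n = 3118; a·d/n = 660·1234/3118 = 261.2059; b·c/n = 464·760/3118 = 113.0981
Stratum 2 (Men): n = 5387; a·d/n = 1129·2516/5387 = 527.2998; b·c/n = 1340·402/5387 = 99.9963
OR_MH = (261.2059 + 527.2998) / (113.0981 + 99.9963) = 788.5057 / 213.0944 = 3.70026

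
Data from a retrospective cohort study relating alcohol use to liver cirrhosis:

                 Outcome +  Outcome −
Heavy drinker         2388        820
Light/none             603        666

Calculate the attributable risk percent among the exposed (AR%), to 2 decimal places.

Cells: a = 2388, b = 820, c = 603, d = 666.
Risk in exposed = 2388/3208 = 0.74439; risk in unexposed = 603/1269 = 0.47518.
RR = 0.74439/0.47518 = 1.56655
AR% = (RR − 1)/RR × 100 = (1.56655 − 1)/1.56655 × 100 = 36.1655%

36.17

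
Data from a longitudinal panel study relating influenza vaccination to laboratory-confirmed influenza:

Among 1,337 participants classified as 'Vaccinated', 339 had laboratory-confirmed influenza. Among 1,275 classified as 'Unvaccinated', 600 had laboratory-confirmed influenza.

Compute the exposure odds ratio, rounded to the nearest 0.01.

From the description: a = 339, b = 998, c = 600, d = 675.
OR = (a·d)/(b·c) = (339 × 675) / (998 × 600) = 228825 / 598800 = 0.38214
Exposure is associated with lower odds of laboratory-confirmed influenza (OR = 0.38 < 1).

0.38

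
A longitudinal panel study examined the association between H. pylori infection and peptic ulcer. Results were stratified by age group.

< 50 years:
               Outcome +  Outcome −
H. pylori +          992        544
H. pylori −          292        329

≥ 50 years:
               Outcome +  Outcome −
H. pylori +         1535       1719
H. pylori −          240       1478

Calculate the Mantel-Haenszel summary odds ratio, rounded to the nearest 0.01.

OR_MH = Σ(aᵢdᵢ/nᵢ) / Σ(bᵢcᵢ/nᵢ), where nᵢ is the stratum total.
Stratum 1 (< 50 years): n = 2157; a·d/n = 992·329/2157 = 151.3064; b·c/n = 544·292/2157 = 73.6430
Stratum 2 (≥ 50 years): n = 4972; a·d/n = 1535·1478/4972 = 456.3013; b·c/n = 1719·240/4972 = 82.9767
OR_MH = (151.3064 + 456.3013) / (73.6430 + 82.9767) = 607.6077 / 156.6197 = 3.87951

3.88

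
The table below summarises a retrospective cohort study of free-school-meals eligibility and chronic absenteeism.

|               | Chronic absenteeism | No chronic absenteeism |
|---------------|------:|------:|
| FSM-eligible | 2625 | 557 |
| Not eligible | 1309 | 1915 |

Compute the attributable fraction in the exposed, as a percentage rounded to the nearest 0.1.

Cells: a = 2625, b = 557, c = 1309, d = 1915.
Risk in exposed = 2625/3182 = 0.82495; risk in unexposed = 1309/3224 = 0.40602.
RR = 0.82495/0.40602 = 2.03182
AR% = (RR − 1)/RR × 100 = (2.03182 − 1)/2.03182 × 100 = 50.7830%

50.8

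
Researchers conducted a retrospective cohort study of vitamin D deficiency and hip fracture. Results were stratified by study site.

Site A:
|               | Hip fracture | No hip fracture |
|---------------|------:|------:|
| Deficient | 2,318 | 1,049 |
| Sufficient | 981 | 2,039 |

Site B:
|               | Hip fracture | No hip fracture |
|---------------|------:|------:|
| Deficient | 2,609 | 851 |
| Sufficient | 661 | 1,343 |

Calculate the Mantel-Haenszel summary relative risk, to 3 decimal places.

2.194

RR_MH = Σ(aᵢ·n₀ᵢ/nᵢ) / Σ(cᵢ·n₁ᵢ/nᵢ), with n₁ᵢ = aᵢ+bᵢ (exposed), n₀ᵢ = cᵢ+dᵢ (unexposed), nᵢ = n₁ᵢ+n₀ᵢ.
Stratum 1 (Site A): n₁ = 3367, n₀ = 3020, n = 6387; a·n₀/n = 2318·3020/6387 = 1096.0326; c·n₁/n = 981·3367/6387 = 517.1484
Stratum 2 (Site B): n₁ = 3460, n₀ = 2004, n = 5464; a·n₀/n = 2609·2004/5464 = 956.8880; c·n₁/n = 661·3460/5464 = 418.5688
RR_MH = (1096.0326 + 956.8880) / (517.1484 + 418.5688) = 2052.9206 / 935.7172 = 2.19395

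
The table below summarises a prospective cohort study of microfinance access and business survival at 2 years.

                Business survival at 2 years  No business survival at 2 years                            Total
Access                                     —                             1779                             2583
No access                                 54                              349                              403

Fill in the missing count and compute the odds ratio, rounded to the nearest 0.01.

2.92

The missing cell is in the exposed row: 2583 − 1779 = 804.
So a = 804, b = 1779, c = 54, d = 349.
OR = (a·d)/(b·c) = (804 × 349) / (1779 × 54) = 280596 / 96066 = 2.92087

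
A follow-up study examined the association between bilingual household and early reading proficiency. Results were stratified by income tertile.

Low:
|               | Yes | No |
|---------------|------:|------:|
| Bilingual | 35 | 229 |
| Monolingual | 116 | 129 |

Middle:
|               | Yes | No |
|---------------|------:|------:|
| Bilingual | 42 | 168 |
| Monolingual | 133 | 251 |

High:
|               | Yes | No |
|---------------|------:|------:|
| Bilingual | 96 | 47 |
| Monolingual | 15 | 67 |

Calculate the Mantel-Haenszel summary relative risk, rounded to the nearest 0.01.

0.68

RR_MH = Σ(aᵢ·n₀ᵢ/nᵢ) / Σ(cᵢ·n₁ᵢ/nᵢ), with n₁ᵢ = aᵢ+bᵢ (exposed), n₀ᵢ = cᵢ+dᵢ (unexposed), nᵢ = n₁ᵢ+n₀ᵢ.
Stratum 1 (Low): n₁ = 264, n₀ = 245, n = 509; a·n₀/n = 35·245/509 = 16.8468; c·n₁/n = 116·264/509 = 60.1650
Stratum 2 (Middle): n₁ = 210, n₀ = 384, n = 594; a·n₀/n = 42·384/594 = 27.1515; c·n₁/n = 133·210/594 = 47.0202
Stratum 3 (High): n₁ = 143, n₀ = 82, n = 225; a·n₀/n = 96·82/225 = 34.9867; c·n₁/n = 15·143/225 = 9.5333
RR_MH = (16.8468 + 27.1515 + 34.9867) / (60.1650 + 47.0202 + 9.5333) = 78.9849 / 116.7186 = 0.67671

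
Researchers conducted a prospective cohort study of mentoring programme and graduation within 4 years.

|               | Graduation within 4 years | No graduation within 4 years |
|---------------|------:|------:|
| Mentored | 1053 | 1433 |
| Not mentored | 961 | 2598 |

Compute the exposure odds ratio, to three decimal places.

Cells: a = 1053, b = 1433, c = 961, d = 2598.
OR = (a·d)/(b·c) = (1053 × 2598) / (1433 × 961) = 2735694 / 1377113 = 1.98654
The odds of graduation within 4 years are about 1.99 times as high in the mentored group.

1.987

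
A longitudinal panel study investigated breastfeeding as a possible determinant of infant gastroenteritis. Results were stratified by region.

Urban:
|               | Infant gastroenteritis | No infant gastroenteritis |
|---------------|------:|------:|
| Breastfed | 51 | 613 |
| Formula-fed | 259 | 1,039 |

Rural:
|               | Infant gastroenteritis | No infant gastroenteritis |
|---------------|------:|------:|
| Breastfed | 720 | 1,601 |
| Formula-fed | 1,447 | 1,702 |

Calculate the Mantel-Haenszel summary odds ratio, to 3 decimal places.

0.498

OR_MH = Σ(aᵢdᵢ/nᵢ) / Σ(bᵢcᵢ/nᵢ), where nᵢ is the stratum total.
Stratum 1 (Urban): n = 1962; a·d/n = 51·1039/1962 = 27.0076; b·c/n = 613·259/1962 = 80.9210
Stratum 2 (Rural): n = 5470; a·d/n = 720·1702/5470 = 224.0293; b·c/n = 1601·1447/5470 = 423.5186
OR_MH = (27.0076 + 224.0293) / (80.9210 + 423.5186) = 251.0369 / 504.4396 = 0.49765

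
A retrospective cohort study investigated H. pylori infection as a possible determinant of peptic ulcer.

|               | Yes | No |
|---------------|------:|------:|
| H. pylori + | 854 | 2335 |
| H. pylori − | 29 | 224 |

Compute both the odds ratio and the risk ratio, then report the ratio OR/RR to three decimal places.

Cells: a = 854, b = 2335, c = 29, d = 224.
OR = (854·224)/(2335·29) = 191296/67715 = 2.82502
Risk in exposed = 854/3189 = 0.26780; risk in unexposed = 29/253 = 0.11462; RR = 2.33629
OR/RR = 2.82502 / 2.33629 = 1.20919
The outcome is not rare, so the OR lies further from 1 than the RR.

1.209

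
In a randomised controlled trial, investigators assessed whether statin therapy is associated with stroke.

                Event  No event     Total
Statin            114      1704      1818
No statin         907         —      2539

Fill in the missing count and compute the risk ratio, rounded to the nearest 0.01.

0.18

The missing cell is in the unexposed row: 2539 − 907 = 1632.
So a = 114, b = 1704, c = 907, d = 1632.
RR = [a/(a+b)] / [c/(c+d)] = (114/1818) / (907/2539) = 0.06271/0.35723 = 0.17554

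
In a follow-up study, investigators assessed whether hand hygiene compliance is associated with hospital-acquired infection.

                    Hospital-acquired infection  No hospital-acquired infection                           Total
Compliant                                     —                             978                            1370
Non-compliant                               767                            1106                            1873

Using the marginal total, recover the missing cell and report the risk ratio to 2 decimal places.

0.70

The missing cell is in the exposed row: 1370 − 978 = 392.
So a = 392, b = 978, c = 767, d = 1106.
RR = [a/(a+b)] / [c/(c+d)] = (392/1370) / (767/1873) = 0.28613/0.40950 = 0.69873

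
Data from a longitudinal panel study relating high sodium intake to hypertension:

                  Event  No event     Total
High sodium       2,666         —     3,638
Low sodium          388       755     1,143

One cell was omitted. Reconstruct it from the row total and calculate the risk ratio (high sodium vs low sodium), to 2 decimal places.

2.16

The missing cell is in the exposed row: 3638 − 2666 = 972.
So a = 2666, b = 972, c = 388, d = 755.
RR = [a/(a+b)] / [c/(c+d)] = (2666/3638) / (388/1143) = 0.73282/0.33946 = 2.15880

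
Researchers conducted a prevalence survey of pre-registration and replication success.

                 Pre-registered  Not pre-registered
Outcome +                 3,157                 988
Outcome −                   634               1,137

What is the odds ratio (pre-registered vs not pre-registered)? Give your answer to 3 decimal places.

Reading the table with exposure as columns: a = 3157 (Pre-registered, case), b = 634 (Pre-registered, non-case), c = 988 (Not pre-registered, case), d = 1137.
OR = (a·d)/(b·c) = (3157 × 1137) / (634 × 988) = 3589509 / 626392 = 5.73045
The odds of replication success are about 5.73 times as high in the pre-registered group.

5.730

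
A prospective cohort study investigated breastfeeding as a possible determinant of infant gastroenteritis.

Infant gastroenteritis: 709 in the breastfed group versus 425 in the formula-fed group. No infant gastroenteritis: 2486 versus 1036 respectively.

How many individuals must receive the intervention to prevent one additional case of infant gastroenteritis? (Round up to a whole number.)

15

Risk in treated group = 709/3195 = 0.22191; risk in control = 425/1461 = 0.29090.
Absolute risk reduction = 0.29090 − 0.22191 = 0.06899
NNT = 1 / ARR = 1 / 0.06899 = 14.495 → round up → 15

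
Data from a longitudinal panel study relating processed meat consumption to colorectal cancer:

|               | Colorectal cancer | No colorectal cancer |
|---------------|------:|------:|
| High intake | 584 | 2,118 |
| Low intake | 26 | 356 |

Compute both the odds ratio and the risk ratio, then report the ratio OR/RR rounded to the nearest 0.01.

Cells: a = 584, b = 2118, c = 26, d = 356.
OR = (584·356)/(2118·26) = 207904/55068 = 3.77540
Risk in exposed = 584/2702 = 0.21614; risk in unexposed = 26/382 = 0.06806; RR = 3.17554
OR/RR = 3.77540 / 3.17554 = 1.18890
The outcome is not rare, so the OR lies further from 1 than the RR.

1.19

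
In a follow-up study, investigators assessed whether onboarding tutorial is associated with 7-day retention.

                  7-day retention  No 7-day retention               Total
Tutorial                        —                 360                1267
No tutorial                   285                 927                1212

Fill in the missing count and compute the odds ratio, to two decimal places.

8.19

The missing cell is in the exposed row: 1267 − 360 = 907.
So a = 907, b = 360, c = 285, d = 927.
OR = (a·d)/(b·c) = (907 × 927) / (360 × 285) = 840789 / 102600 = 8.19482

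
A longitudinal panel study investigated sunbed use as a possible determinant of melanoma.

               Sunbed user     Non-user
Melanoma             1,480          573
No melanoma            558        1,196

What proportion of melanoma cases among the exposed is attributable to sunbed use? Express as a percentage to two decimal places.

55.40

Reading the table with exposure as columns: a = 1480 (Sunbed user, case), b = 558 (Sunbed user, non-case), c = 573 (Non-user, case), d = 1196.
Risk in exposed = 1480/2038 = 0.72620; risk in unexposed = 573/1769 = 0.32391.
RR = 0.72620/0.32391 = 2.24197
AR% = (RR − 1)/RR × 100 = (2.24197 − 1)/2.24197 × 100 = 55.3965%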